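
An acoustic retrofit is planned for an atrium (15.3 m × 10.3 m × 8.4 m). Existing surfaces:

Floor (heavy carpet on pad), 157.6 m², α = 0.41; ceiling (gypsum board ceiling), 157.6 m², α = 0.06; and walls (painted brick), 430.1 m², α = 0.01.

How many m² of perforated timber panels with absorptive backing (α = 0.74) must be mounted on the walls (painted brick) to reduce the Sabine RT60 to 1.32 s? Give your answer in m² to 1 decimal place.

A₁ = Σ Sᵢαᵢ = 157.6*0.41 + 157.6*0.06 + 430.1*0.01 = 78.373 sabins.
V = 1323.756 m³. Target absorption A₂ = 0.161 × 1323.756 / 1.32 = 161.458 sabins.
ΔA needed = 161.458 − 78.373 = 83.085 sabins.
Each m² of panel replacing the walls (painted brick) adds (0.74 − 0.01) = 0.73 sabins.
Panel area = 83.085 / 0.73 = 113.8 m².

113.8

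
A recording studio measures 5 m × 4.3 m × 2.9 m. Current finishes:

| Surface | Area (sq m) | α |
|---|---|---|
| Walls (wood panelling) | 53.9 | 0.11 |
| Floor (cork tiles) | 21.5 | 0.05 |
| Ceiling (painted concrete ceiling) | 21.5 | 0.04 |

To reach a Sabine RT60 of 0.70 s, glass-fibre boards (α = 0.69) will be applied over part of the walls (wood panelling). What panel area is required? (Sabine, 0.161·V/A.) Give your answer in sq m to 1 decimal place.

11.2

Total absorption A₁ = 53.9×0.11 + 21.5×0.05 + 21.5×0.04
  = 5.929 + 1.075 + 0.860 = 7.864 sq m sabins.
V = 62.35 m³. Target absorption A₂ = 0.161 × 62.35 / 0.70 = 14.341 sabins.
Absorption to add: 14.341 − 7.864 = 6.477 sabins.
Net gain per sq m: Δα = 0.69 − 0.11 = 0.58.
Area = ΔA/Δα = 6.477/0.58 = 11.2 sq m.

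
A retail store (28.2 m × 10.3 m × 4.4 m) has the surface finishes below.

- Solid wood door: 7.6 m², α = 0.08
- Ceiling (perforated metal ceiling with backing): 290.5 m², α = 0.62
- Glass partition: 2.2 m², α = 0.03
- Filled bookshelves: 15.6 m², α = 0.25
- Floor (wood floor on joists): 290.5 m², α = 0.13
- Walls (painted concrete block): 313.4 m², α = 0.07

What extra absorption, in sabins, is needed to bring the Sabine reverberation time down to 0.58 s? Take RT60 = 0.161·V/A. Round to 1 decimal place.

110.4 sabins

Equivalent absorption area: A₁ = 7.6·0.08 + 290.5·0.62 + 2.2·0.03 + 15.6·0.25 + 290.5·0.13 + 313.4·0.07 = 244.387 m².
V = 1278.024 m³. Required absorption A₂ = 0.161 × 1278.024 / 0.58 = 354.762 sabins.
ΔA = A₂ − A₁ = 354.762 − 244.387 = 110.4 sabins.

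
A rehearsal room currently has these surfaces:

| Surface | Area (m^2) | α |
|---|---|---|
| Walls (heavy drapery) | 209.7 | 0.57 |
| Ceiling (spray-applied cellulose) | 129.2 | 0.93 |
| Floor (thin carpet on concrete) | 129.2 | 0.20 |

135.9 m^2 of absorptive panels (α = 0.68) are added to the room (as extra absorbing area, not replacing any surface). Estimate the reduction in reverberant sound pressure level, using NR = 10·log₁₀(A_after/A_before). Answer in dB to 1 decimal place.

1.3 dB

Summing Sᵢαᵢ: 119.529 + 120.156 + 25.840 → A_before = 265.525 sabins.
Treatment contributes 135.9·0.68 = 92.412 sabins.
A_after = 265.525 + 92.412 = 357.937 sabins.
Reduction = 10 log₁₀(A_after/A_before) = 10 log₁₀(1.3480) = 1.3 dB.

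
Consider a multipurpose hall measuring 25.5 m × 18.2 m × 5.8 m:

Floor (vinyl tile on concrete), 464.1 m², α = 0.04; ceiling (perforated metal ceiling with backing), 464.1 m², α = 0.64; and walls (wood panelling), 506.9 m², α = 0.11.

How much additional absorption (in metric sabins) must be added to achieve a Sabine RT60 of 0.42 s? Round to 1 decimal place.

660.5 sabins

A₁ = Σ Sᵢαᵢ = 464.1·0.04 + 464.1·0.64 + 506.9·0.11 = 371.347 sabins.
Target A₂ = 0.161·2691.78/0.42 = 1031.849 sabins (V = 2691.78 m³).
ΔA = A₂ − A₁ = 1031.849 − 371.347 = 660.5 sabins.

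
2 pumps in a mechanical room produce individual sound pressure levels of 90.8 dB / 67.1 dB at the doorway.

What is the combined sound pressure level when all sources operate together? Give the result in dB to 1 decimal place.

90.8 dB

Sum in the linear (power) domain: Σ 10^(Lᵢ/10) = 10^(90.8/10) + 10^(67.1/10) = 1.207e+09.
Back to dB: 10·log₁₀ Σ = 90.8 dB.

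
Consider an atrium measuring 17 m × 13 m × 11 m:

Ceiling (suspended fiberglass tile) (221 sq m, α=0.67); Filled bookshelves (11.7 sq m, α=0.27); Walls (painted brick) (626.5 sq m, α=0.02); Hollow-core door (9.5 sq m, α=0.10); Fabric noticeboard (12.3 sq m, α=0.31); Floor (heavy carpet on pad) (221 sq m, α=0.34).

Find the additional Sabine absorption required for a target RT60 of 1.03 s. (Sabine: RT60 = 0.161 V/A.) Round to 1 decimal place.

A₁ = Σ Sᵢαᵢ = 221·0.67 + 11.7·0.27 + 626.5·0.02 + 9.5·0.10 + 12.3·0.31 + 221·0.34 = 243.662 sabins.
V = 2431 m³. Required absorption A₂ = 0.161 × 2431 / 1.03 = 379.991 sabins.
ΔA = A₂ − A₁ = 379.991 − 243.662 = 136.3 sabins.

136.3 sabins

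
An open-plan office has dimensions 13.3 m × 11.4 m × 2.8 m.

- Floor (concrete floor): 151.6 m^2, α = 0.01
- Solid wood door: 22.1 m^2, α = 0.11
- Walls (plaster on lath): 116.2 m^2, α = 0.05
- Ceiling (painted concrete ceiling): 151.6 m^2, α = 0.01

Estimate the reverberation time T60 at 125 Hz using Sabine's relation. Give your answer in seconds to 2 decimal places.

6.06 s

A = Σ Sᵢαᵢ = 151.6×0.01 + 22.1×0.11 + 116.2×0.05 + 151.6×0.01 = 11.273 sabins.
Volume V = 13.3 × 11.4 × 2.8 = 424.536 m³.
Sabine: RT60 = 0.161 × 424.536 / 11.273 = 6.06 s.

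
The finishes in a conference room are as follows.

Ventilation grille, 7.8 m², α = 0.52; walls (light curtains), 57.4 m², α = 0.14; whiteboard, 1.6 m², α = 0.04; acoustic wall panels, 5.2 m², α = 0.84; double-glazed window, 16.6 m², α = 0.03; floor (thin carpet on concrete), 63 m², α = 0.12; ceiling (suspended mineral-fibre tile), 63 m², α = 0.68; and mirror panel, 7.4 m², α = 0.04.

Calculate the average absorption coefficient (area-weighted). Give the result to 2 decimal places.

0.31

S = Σ Sᵢ = 7.8 + 57.4 + 1.6 + 5.2 + 16.6 + 63 + 63 + 7.4 = 222.0 m².
Weighted sum Σ Sα = 67.718.
ᾱ = 67.718 / 222.0 = 0.31.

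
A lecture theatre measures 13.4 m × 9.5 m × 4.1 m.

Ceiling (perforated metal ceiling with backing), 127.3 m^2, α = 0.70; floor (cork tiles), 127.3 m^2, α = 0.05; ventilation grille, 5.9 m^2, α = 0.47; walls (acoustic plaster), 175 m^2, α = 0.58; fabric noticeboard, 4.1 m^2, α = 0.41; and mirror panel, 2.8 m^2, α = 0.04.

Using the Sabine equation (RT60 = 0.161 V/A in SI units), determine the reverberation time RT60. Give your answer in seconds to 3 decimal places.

A = Σ Sᵢαᵢ = 127.3·0.70 + 127.3·0.05 + 5.9·0.47 + 175·0.58 + 4.1·0.41 + 2.8·0.04 = 201.541 sabins.
V = 13.4·9.5·4.1 = 521.93 m³.
RT60 = 0.161 · V / A = 0.161 × 521.93 / 201.541 = 0.417 s.

0.417 seconds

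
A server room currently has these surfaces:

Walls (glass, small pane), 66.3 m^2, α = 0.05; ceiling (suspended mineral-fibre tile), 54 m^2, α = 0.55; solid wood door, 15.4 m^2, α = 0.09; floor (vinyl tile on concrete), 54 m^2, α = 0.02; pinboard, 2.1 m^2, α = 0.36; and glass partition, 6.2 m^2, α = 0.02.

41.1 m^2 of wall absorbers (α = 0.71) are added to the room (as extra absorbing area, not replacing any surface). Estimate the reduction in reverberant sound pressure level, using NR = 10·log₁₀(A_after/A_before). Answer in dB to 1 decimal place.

Total absorption A_before = 66.3*0.05 + 54*0.55 + 15.4*0.09 + 54*0.02 + 2.1*0.36 + 6.2*0.02
  = 3.315 + 29.700 + 1.386 + 1.080 + 0.756 + 0.124 = 36.361 m^2 sabins.
Treatment contributes 41.1·0.71 = 29.181 sabins.
New total A_after = 65.542 sabins.
NR = 10·log₁₀(65.542/36.361) = 2.6 dB.

2.6 dB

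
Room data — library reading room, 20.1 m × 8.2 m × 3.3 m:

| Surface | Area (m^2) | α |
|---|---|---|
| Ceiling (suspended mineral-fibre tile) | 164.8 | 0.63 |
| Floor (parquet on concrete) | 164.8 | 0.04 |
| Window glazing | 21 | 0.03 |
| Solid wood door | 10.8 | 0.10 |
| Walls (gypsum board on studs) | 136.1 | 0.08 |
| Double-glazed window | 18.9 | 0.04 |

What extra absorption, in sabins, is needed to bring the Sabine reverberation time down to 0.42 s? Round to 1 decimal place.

84.7 sabins

Total absorption A₁ = 164.8×0.63 + 164.8×0.04 + 21×0.03 + 10.8×0.10 + 136.1×0.08 + 18.9×0.04
  = 103.824 + 6.592 + 0.630 + 1.080 + 10.888 + 0.756 = 123.770 m^2 sabins.
Target A₂ = 0.161·543.906/0.42 = 208.497 sabins (V = 543.906 m³).
Shortfall: 208.497 − 123.770 = 84.7 sabins.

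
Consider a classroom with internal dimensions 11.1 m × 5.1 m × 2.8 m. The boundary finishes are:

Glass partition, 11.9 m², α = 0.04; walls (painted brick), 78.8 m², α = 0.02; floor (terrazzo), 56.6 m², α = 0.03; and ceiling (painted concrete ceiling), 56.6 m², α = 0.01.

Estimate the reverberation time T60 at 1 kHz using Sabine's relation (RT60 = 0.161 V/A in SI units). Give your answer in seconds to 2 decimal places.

Equivalent absorption area: A = 11.9×0.04 + 78.8×0.02 + 56.6×0.03 + 56.6×0.01 = 4.316 m².
Room volume: 158.508 m³.
Sabine: RT60 = 0.161 × 158.508 / 4.316 = 5.91 s.

5.91 s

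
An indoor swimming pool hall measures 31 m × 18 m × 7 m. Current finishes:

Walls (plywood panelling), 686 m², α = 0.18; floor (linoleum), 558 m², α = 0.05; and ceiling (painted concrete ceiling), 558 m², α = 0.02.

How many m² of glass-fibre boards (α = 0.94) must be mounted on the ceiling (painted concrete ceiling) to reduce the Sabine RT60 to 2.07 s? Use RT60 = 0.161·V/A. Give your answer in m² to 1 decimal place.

153.5

Total absorption A₁ = 686*0.18 + 558*0.05 + 558*0.02
  = 123.480 + 27.900 + 11.160 = 162.540 m² sabins.
Required A₂ = 0.161·3906/2.07 = 303.800 sabins.
ΔA needed = 303.800 − 162.540 = 141.260 sabins.
Net gain per m²: Δα = 0.94 − 0.02 = 0.92.
Panel area = 141.260 / 0.92 = 153.5 m².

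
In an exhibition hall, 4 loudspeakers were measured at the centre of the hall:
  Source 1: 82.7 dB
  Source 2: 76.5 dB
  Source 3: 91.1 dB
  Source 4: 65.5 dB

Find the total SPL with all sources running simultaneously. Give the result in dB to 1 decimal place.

Converting to relative power and adding: 10^(82.7/10) + 10^(76.5/10) + 10^(91.1/10) + 10^(65.5/10) = 1.523e+09.
Combined level = 10 log₁₀(1.523e+09) = 91.8 dB.

91.8 dB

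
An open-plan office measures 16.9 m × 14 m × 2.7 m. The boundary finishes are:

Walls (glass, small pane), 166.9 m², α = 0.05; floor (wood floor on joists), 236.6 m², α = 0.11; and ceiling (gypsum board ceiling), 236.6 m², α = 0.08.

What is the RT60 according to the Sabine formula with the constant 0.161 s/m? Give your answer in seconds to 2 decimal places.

1.93 s

Total absorption A = 166.9*0.05 + 236.6*0.11 + 236.6*0.08
  = 8.345 + 26.026 + 18.928 = 53.299 m² sabins.
Volume V = 16.9 × 14 × 2.7 = 638.82 m³.
Sabine: RT60 = 0.161 × 638.82 / 53.299 = 1.93 s.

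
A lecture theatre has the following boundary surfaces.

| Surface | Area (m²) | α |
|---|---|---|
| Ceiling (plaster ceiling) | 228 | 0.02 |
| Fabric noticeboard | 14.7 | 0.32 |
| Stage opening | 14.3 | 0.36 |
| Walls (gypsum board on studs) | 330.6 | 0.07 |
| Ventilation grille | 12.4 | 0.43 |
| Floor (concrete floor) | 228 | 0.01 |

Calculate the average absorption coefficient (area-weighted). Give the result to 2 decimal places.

0.05

S = Σ Sᵢ = 228 + 14.7 + 14.3 + 330.6 + 12.4 + 228 = 828.0 m².
Σ(Sᵢαᵢ) = 228·0.02 + 14.7·0.32 + 14.3·0.36 + 330.6·0.07 + 12.4·0.43 + 228·0.01 = 45.166.
ᾱ = A/S = 0.05.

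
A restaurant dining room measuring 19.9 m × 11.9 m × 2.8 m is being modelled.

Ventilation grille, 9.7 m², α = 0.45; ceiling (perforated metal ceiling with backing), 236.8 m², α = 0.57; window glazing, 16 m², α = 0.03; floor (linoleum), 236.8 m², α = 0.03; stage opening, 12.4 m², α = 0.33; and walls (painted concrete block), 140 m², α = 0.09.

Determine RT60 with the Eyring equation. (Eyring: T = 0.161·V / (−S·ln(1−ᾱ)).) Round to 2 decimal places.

Total surface area S = 9.7 + 236.8 + 16 + 236.8 + 12.4 + 140 = 651.7 m².
Absorption A = 9.7·0.45 + 236.8·0.57 + 16·0.03 + 236.8·0.03 + 12.4·0.33 + 140·0.09 = 163.617 sabins.
ᾱ = 163.617 / 651.7 = 0.2511.
Eyring denominator: −S ln(1−ᾱ) = 188.439.
V = 19.9 × 11.9 × 2.8 = 663.068 m³.
RT60 = 0.161 × 663.068 / 188.439 = 0.57 s.

0.57 sec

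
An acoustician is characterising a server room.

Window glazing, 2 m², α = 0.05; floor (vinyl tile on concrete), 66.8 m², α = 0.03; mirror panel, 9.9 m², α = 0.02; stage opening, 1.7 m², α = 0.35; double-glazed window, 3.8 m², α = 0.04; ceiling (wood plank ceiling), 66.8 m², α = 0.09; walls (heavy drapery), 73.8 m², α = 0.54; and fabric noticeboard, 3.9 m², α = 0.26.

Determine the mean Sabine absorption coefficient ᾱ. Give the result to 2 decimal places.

0.22

S = Σ Sᵢ = 2 + 66.8 + 9.9 + 1.7 + 3.8 + 66.8 + 73.8 + 3.9 = 228.7 m².
A = 2·0.05 + 66.8·0.03 + 9.9·0.02 + 1.7·0.35 + 3.8·0.04 + 66.8·0.09 + 73.8·0.54 + 3.9·0.26 = 49.927 sabins.
ᾱ = 49.927 / 228.7 = 0.22.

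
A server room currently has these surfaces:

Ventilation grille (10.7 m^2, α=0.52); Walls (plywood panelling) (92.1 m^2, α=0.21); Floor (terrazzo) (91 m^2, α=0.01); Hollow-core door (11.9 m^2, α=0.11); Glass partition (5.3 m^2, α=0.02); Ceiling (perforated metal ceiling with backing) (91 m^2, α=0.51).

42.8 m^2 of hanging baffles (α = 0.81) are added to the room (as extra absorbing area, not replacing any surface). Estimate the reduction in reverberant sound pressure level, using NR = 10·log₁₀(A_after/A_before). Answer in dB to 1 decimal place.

A_before = Σ Sᵢαᵢ = 10.7×0.52 + 92.1×0.21 + 91×0.01 + 11.9×0.11 + 5.3×0.02 + 91×0.51 = 73.640 sabins.
Treatment contributes 42.8·0.81 = 34.668 sabins.
A_after = 73.640 + 34.668 = 108.308 sabins.
NR = 10·log₁₀(108.308/73.640) = 1.7 dB.

1.7 dB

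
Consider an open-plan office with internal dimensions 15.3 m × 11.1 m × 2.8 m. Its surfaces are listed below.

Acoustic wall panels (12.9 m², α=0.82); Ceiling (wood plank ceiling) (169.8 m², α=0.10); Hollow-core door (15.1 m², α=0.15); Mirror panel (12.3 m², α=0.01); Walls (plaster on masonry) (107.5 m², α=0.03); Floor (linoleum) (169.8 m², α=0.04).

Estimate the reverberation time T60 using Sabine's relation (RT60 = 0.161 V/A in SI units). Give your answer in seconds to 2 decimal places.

A = Σ Sᵢαᵢ = 12.9·0.82 + 169.8·0.10 + 15.1·0.15 + 12.3·0.01 + 107.5·0.03 + 169.8·0.04 = 39.963 sabins.
Volume V = 15.3 × 11.1 × 2.8 = 475.524 m³.
T = 0.161 V/A = 0.161·475.524/39.963 = 1.92 s.

1.92 seconds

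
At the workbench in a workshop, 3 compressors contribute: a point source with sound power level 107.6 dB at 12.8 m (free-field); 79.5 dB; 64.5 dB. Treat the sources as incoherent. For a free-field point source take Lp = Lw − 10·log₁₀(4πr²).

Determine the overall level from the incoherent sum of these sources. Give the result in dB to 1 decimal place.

80.8 dB

Source at 12.8 m: Lp = 107.6 − 10·log₁₀(4π·12.8²) = 107.6 − 10·log₁₀(2058.874) = 74.5 dB.
Sum in the linear (power) domain: Σ 10^(Lᵢ/10) = 10^(74.5/10) + 10^(79.5/10) + 10^(64.5/10) = 1.201e+08.
Combined level = 10 log₁₀(1.201e+08) = 80.8 dB.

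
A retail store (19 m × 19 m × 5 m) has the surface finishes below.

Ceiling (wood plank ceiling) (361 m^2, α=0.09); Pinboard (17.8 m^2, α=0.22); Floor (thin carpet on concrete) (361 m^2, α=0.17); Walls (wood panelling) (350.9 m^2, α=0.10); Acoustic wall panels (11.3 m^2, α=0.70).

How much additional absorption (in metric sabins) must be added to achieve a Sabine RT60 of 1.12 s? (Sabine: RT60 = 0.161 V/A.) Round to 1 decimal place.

118.7 sabins

Equivalent absorption area: A₁ = 361*0.09 + 17.8*0.22 + 361*0.17 + 350.9*0.10 + 11.3*0.70 = 140.776 m^2.
V = 1805 m³. Required absorption A₂ = 0.161 × 1805 / 1.12 = 259.469 sabins.
Shortfall: 259.469 − 140.776 = 118.7 sabins.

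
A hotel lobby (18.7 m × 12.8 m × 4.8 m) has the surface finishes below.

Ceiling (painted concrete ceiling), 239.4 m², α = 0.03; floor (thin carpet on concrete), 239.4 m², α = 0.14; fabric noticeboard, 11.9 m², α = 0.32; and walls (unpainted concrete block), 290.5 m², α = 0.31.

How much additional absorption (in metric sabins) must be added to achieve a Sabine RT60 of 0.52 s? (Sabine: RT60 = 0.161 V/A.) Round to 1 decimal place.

221.2 sabins

Equivalent absorption area: A₁ = 239.4×0.03 + 239.4×0.14 + 11.9×0.32 + 290.5×0.31 = 134.561 m².
For T = 0.52 s, need A₂ = 0.161·V/T = 0.161·1148.928/0.52 = 355.726 sabins.
Shortfall: 355.726 − 134.561 = 221.2 sabins.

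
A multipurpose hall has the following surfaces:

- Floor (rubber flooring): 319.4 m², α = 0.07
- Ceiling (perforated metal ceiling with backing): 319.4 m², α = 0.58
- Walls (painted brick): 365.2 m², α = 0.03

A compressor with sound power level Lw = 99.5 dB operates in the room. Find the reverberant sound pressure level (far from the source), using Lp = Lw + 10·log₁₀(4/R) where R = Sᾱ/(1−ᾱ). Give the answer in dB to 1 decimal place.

A = 218.566 sabins; S = 1004.0 m².
ᾱ = 0.2177, so room constant R = A/(1−ᾱ) = 279.389 m².
Lp = 99.5 + 10·log₁₀(4/279.389) = 99.5 + (-18.44) = 81.1 dB.

81.1 dB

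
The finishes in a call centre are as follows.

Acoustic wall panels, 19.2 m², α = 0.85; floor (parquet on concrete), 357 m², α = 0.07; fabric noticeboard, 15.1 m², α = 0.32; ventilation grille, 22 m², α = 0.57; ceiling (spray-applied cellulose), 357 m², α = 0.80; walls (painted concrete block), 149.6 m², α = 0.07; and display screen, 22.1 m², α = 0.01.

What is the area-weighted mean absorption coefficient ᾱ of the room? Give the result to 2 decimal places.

0.38

S = Σ Sᵢ = 19.2 + 357 + 15.1 + 22 + 357 + 149.6 + 22.1 = 942.0 m².
A = 19.2×0.85 + 357×0.07 + 15.1×0.32 + 22×0.57 + 357×0.80 + 149.6×0.07 + 22.1×0.01 = 354.975 sabins.
ᾱ = 354.975 / 942.0 = 0.38.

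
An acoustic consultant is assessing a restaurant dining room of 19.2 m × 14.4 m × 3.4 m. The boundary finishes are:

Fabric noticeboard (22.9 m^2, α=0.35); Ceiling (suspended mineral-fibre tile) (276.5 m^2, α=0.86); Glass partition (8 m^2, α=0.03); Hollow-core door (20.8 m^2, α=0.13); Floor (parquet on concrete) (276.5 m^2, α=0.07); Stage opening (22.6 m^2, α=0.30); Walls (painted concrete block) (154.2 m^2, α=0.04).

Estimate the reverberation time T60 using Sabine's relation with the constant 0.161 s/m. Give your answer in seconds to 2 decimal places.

Summing Sᵢαᵢ: 8.015 + 237.790 + 0.240 + 2.704 + 19.355 + 6.780 + 6.168 → A = 281.052 sabins.
Volume V = 19.2 × 14.4 × 3.4 = 940.032 m³.
Sabine: RT60 = 0.161 × 940.032 / 281.052 = 0.54 s.

0.54 seconds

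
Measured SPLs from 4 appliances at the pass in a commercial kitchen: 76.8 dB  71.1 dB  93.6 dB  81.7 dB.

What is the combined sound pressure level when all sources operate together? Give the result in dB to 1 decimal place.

Σ 10^(Lᵢ/10) = 2.5e+09.
Combined level = 10 log₁₀(2.5e+09) = 94.0 dB.

94.0 dB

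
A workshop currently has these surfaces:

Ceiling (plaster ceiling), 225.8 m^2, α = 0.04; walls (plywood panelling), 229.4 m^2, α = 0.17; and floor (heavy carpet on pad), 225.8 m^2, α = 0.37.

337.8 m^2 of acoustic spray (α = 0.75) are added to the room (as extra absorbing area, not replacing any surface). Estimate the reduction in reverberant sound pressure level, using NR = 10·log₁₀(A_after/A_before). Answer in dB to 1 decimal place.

Summing Sᵢαᵢ: 9.032 + 38.998 + 83.546 → A_before = 131.576 sabins.
Treatment contributes 337.8·0.75 = 253.350 sabins.
New total A_after = 384.926 sabins.
Reduction = 10 log₁₀(A_after/A_before) = 10 log₁₀(2.9255) = 4.7 dB.

4.7 dB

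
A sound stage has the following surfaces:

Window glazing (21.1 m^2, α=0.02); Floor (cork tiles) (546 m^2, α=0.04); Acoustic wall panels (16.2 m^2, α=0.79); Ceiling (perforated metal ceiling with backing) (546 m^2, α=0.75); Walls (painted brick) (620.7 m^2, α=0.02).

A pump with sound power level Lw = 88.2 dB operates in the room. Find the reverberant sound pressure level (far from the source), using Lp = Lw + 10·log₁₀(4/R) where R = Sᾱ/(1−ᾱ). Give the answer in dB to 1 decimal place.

66.3 dB

A = 456.974 sabins; S = 1750.0 m^2.
ᾱ = 0.2611, so room constant R = A/(1−ᾱ) = 618.452 m^2.
Lp = 88.2 + 10·log₁₀(4/618.452) = 88.2 + (-21.89) = 66.3 dB.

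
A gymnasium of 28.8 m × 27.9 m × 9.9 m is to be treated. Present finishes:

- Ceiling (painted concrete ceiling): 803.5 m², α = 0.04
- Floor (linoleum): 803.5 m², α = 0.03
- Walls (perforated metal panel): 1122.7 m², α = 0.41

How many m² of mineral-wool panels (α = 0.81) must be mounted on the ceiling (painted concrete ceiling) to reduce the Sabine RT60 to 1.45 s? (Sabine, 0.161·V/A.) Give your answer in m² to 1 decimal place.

476.2

Equivalent absorption area: A₁ = 803.5×0.04 + 803.5×0.03 + 1122.7×0.41 = 516.552 m².
Required A₂ = 0.161·7954.848/1.45 = 883.262 sabins.
Absorption to add: 883.262 − 516.552 = 366.710 sabins.
Net gain per m²: Δα = 0.81 − 0.04 = 0.77.
Panel area = 366.710 / 0.77 = 476.2 m².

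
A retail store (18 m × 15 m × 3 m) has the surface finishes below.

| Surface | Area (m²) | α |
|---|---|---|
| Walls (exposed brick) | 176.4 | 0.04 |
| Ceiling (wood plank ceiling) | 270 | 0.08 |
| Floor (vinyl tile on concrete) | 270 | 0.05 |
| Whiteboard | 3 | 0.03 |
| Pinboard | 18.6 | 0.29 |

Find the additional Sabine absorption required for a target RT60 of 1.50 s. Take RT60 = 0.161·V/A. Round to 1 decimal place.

A₁ = Σ Sᵢαᵢ = 176.4*0.04 + 270*0.08 + 270*0.05 + 3*0.03 + 18.6*0.29 = 47.640 sabins.
For T = 1.50 s, need A₂ = 0.161·V/T = 0.161·810/1.50 = 86.940 sabins.
ΔA = A₂ − A₁ = 86.940 − 47.640 = 39.3 sabins.

39.3 sabins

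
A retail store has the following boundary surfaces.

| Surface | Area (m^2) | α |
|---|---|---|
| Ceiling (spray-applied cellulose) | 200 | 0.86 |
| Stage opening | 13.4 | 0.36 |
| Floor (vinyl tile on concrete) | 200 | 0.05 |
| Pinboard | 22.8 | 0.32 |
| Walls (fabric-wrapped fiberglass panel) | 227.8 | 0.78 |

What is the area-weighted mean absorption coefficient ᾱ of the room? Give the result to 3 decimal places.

0.560

S = Σ Sᵢ = 200 + 13.4 + 200 + 22.8 + 227.8 = 664.0 m^2.
A = 200·0.86 + 13.4·0.36 + 200·0.05 + 22.8·0.32 + 227.8·0.78 = 371.804 sabins.
ᾱ = 371.804 / 664.0 = 0.560.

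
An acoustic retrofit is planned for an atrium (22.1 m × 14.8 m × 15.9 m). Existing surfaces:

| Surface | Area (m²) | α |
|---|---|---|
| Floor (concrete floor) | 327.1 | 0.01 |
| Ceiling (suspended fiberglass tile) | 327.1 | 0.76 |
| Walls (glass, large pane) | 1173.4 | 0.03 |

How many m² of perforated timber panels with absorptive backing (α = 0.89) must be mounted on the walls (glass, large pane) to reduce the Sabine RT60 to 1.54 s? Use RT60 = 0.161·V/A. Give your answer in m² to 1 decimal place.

298.4

Equivalent absorption area: A₁ = 327.1×0.01 + 327.1×0.76 + 1173.4×0.03 = 287.069 m².
V = 5200.572 m³. Target absorption A₂ = 0.161 × 5200.572 / 1.54 = 543.696 sabins.
ΔA needed = 543.696 − 287.069 = 256.627 sabins.
Net gain per m²: Δα = 0.89 − 0.03 = 0.86.
Area = ΔA/Δα = 256.627/0.86 = 298.4 m².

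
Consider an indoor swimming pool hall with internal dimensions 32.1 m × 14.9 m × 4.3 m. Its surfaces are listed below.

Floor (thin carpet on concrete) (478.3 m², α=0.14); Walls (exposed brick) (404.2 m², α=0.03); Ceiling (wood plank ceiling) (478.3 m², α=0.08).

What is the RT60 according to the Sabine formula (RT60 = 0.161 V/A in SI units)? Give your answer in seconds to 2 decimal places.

Equivalent absorption area: A = 478.3·0.14 + 404.2·0.03 + 478.3·0.08 = 117.352 m².
Room volume: 2056.647 m³.
T = 0.161 V/A = 0.161·2056.647/117.352 = 2.82 s.

2.82 s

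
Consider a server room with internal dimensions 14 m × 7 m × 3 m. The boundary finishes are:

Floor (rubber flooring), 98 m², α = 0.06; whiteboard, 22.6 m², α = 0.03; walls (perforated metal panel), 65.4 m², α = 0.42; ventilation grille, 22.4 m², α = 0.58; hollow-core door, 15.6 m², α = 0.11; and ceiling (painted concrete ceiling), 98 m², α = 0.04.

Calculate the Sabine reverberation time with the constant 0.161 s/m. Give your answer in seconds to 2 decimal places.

Summing Sᵢαᵢ: 5.880 + 0.678 + 27.468 + 12.992 + 1.716 + 3.920 → A = 52.654 sabins.
Volume V = 14 × 7 × 3 = 294 m³.
Sabine: RT60 = 0.161 × 294 / 52.654 = 0.90 s.

0.90 s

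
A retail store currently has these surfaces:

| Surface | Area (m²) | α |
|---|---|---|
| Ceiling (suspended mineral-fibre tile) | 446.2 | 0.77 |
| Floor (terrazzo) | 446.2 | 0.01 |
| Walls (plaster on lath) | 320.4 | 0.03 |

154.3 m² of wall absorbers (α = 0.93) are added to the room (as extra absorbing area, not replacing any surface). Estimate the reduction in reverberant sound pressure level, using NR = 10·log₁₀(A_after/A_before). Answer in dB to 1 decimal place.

Total absorption A_before = 446.2·0.77 + 446.2·0.01 + 320.4·0.03
  = 343.574 + 4.462 + 9.612 = 357.648 m² sabins.
Added absorption = 154.3 × 0.93 = 143.499 sabins.
A_after = 357.648 + 143.499 = 501.147 sabins.
NR = 10·log₁₀(501.147/357.648) = 1.5 dB.

1.5 dB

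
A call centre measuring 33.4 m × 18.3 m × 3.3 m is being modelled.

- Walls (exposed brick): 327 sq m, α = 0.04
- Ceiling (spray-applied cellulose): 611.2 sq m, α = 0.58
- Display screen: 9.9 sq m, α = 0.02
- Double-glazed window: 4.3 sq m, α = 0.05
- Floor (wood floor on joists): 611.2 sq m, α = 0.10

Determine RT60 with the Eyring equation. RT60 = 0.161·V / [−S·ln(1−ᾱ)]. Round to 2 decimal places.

0.65 s

Total surface area S = 327 + 611.2 + 9.9 + 4.3 + 611.2 = 1563.6 sq m.
Σ(Sᵢαᵢ) = 327×0.04 + 611.2×0.58 + 9.9×0.02 + 4.3×0.05 + 611.2×0.10 = 429.109.
ᾱ = 429.109 / 1563.6 = 0.2744.
Eyring denominator: −S ln(1−ᾱ) = 501.535.
V = 33.4 × 18.3 × 3.3 = 2017.026 m³.
T = 0.161·V/[−S·ln(1−ᾱ)] = 0.161·2017.026/501.535 = 0.65 s.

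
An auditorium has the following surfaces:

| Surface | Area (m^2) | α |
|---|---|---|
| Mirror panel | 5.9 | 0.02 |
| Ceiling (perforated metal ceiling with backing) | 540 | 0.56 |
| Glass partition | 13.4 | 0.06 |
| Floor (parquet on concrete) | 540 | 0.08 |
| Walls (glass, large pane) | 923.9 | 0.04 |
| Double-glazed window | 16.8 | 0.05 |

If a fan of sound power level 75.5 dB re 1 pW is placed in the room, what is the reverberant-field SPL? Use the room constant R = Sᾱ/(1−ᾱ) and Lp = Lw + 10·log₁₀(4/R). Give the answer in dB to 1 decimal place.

54.8 dB

A = 384.318 sabins; S = 2040.0 m^2.
ᾱ = 0.1884, so room constant R = A/(1−ᾱ) = 473.531 m^2.
Lp = Lw + 10 log₁₀(4/R) = 75.5 -20.73 = 54.8 dB.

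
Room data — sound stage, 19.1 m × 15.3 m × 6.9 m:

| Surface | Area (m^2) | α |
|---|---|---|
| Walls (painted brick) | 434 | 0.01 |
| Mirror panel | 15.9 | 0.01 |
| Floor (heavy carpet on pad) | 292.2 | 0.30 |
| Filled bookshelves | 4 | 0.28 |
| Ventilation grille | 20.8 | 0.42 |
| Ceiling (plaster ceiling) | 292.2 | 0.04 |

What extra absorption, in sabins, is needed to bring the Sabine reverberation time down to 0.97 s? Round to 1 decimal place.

221.0 sabins

Summing Sᵢαᵢ: 4.340 + 0.159 + 87.660 + 1.120 + 8.736 + 11.688 → A₁ = 113.703 sabins.
For T = 0.97 s, need A₂ = 0.161·V/T = 0.161·2016.387/0.97 = 334.679 sabins.
ΔA = A₂ − A₁ = 334.679 − 113.703 = 221.0 sabins.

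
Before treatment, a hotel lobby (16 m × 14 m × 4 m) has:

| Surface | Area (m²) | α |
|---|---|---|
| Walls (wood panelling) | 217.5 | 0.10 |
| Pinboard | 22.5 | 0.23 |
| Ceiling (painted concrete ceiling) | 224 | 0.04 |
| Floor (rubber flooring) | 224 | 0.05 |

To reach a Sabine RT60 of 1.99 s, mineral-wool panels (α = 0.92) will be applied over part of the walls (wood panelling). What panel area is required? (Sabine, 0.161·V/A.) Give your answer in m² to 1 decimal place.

A₁ = Σ Sᵢαᵢ = 217.5×0.10 + 22.5×0.23 + 224×0.04 + 224×0.05 = 47.085 sabins.
Required A₂ = 0.161·896/1.99 = 72.490 sabins.
ΔA needed = 72.490 − 47.085 = 25.405 sabins.
Each m² of panel replacing the walls (wood panelling) adds (0.92 − 0.10) = 0.82 sabins.
Panel area = 25.405 / 0.82 = 31.0 m².

31.0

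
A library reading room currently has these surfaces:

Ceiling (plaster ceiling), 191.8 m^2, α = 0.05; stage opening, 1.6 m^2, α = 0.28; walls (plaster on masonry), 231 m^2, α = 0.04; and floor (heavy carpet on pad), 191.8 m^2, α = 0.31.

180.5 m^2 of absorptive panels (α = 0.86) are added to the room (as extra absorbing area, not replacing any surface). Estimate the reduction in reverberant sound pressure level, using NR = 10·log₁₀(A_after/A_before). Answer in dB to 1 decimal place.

4.7 dB

A_before = Σ Sᵢαᵢ = 191.8·0.05 + 1.6·0.28 + 231·0.04 + 191.8·0.31 = 78.736 sabins.
Treatment contributes 180.5·0.86 = 155.230 sabins.
A_after = 78.736 + 155.230 = 233.966 sabins.
NR = 10·log₁₀(233.966/78.736) = 4.7 dB.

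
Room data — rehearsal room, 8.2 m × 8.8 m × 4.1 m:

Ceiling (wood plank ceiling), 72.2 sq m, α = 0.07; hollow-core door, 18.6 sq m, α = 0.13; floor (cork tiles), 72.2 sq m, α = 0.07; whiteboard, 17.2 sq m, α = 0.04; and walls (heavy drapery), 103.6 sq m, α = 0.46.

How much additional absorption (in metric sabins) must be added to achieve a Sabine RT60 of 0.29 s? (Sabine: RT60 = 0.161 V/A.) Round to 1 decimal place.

Total absorption A₁ = 72.2*0.07 + 18.6*0.13 + 72.2*0.07 + 17.2*0.04 + 103.6*0.46
  = 5.054 + 2.418 + 5.054 + 0.688 + 47.656 = 60.870 sq m sabins.
Target A₂ = 0.161·295.856/0.29 = 164.251 sabins (V = 295.856 m³).
Shortfall: 164.251 − 60.870 = 103.4 sabins.

103.4 sabins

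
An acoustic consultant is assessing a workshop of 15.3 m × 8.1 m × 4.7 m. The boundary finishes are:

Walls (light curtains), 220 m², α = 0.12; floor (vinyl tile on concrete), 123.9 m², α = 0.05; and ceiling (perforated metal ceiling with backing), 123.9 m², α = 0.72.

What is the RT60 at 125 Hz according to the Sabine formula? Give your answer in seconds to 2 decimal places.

Summing Sᵢαᵢ: 26.400 + 6.195 + 89.208 → A = 121.803 sabins.
V = 15.3·8.1·4.7 = 582.471 m³.
T = 0.161 V/A = 0.161·582.471/121.803 = 0.77 s.

0.77 s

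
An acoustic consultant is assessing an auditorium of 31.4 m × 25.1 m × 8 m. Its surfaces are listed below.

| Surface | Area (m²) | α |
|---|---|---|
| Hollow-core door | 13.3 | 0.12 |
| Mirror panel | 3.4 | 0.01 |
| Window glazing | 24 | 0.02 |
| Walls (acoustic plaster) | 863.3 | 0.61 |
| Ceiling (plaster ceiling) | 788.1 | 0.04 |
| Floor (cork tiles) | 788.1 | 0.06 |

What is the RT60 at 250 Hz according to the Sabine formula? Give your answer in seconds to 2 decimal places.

1.67 seconds

A = Σ Sᵢαᵢ = 13.3·0.12 + 3.4·0.01 + 24·0.02 + 863.3·0.61 + 788.1·0.04 + 788.1·0.06 = 607.533 sabins.
Room volume: 6305.12 m³.
RT60 = 0.161 · V / A = 0.161 × 6305.12 / 607.533 = 1.67 s.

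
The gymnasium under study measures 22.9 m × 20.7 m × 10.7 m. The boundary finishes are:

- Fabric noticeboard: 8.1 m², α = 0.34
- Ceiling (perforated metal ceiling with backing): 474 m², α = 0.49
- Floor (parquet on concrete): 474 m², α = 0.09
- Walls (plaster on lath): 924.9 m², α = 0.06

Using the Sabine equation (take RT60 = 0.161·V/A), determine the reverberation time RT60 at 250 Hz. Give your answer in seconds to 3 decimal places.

2.451 s

Summing Sᵢαᵢ: 2.754 + 232.260 + 42.660 + 55.494 → A = 333.168 sabins.
Volume V = 22.9 × 20.7 × 10.7 = 5072.121 m³.
RT60 = 0.161 · V / A = 0.161 × 5072.121 / 333.168 = 2.451 s.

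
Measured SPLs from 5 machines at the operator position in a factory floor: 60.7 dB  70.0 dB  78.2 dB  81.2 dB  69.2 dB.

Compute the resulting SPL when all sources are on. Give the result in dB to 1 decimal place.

Converting to relative power and adding: 10^(60.7/10) + 10^(70.0/10) + 10^(78.2/10) + 10^(81.2/10) + 10^(69.2/10) = 2.174e+08.
L_total = 10·log₁₀(2.174e+08) = 83.4 dB.

83.4 dB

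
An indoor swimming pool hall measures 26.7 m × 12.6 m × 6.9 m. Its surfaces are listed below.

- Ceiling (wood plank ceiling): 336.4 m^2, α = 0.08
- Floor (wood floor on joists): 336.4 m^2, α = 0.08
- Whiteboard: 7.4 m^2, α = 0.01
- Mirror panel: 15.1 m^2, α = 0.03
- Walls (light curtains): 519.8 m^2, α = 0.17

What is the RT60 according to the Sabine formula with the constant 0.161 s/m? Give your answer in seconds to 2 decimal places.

A = Σ Sᵢαᵢ = 336.4×0.08 + 336.4×0.08 + 7.4×0.01 + 15.1×0.03 + 519.8×0.17 = 142.717 sabins.
V = 26.7·12.6·6.9 = 2321.298 m³.
RT60 = 0.161 · V / A = 0.161 × 2321.298 / 142.717 = 2.62 s.

2.62 sec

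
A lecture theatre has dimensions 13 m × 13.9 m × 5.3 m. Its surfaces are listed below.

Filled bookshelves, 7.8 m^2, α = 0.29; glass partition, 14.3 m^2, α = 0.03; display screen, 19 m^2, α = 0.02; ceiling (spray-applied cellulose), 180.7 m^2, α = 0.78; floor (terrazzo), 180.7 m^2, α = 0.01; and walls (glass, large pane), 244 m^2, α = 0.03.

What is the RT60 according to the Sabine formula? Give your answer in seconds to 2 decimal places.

Total absorption A = 7.8×0.29 + 14.3×0.03 + 19×0.02 + 180.7×0.78 + 180.7×0.01 + 244×0.03
  = 2.262 + 0.429 + 0.380 + 140.946 + 1.807 + 7.320 = 153.144 m^2 sabins.
Volume V = 13 × 13.9 × 5.3 = 957.71 m³.
Sabine: RT60 = 0.161 × 957.71 / 153.144 = 1.01 s.

1.01 sec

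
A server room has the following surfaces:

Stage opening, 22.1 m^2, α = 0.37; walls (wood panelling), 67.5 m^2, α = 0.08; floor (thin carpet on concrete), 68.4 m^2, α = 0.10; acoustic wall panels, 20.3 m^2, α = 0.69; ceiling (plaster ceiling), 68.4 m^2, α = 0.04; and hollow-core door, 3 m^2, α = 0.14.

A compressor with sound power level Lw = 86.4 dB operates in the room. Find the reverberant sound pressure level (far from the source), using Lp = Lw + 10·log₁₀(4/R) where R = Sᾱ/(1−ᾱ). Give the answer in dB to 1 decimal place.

76.0 dB

Σ(Sᵢαᵢ) = 22.1×0.37 + 67.5×0.08 + 68.4×0.10 + 20.3×0.69 + 68.4×0.04 + 3×0.14 = 37.580; total area S = 249.7 m^2.
ᾱ = 0.1505, so room constant R = A/(1−ᾱ) = 44.238 m^2.
Lp = Lw + 10 log₁₀(4/R) = 86.4 -10.44 = 76.0 dB.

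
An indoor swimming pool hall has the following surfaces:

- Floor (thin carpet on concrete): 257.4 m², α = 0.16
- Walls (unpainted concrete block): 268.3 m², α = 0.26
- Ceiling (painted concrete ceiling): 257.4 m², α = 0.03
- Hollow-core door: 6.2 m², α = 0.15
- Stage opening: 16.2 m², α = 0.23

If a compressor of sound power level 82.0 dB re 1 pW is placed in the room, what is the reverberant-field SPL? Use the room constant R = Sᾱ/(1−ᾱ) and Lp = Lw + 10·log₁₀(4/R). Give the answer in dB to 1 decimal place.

Σ(Sᵢαᵢ) = 257.4·0.16 + 268.3·0.26 + 257.4·0.03 + 6.2·0.15 + 16.2·0.23 = 123.320; total area S = 805.5 m².
ᾱ = 0.1531, so room constant R = A/(1−ᾱ) = 145.613 m².
Lp = Lw + 10 log₁₀(4/R) = 82.0 -15.61 = 66.4 dB.

66.4 dB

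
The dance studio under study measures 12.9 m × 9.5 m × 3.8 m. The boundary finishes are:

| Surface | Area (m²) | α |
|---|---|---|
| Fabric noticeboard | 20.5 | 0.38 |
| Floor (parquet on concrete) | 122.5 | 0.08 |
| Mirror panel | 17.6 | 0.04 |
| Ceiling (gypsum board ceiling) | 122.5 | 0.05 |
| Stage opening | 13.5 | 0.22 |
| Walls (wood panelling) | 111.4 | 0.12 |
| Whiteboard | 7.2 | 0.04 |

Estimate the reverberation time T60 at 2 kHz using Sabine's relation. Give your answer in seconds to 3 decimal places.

Total absorption A = 20.5*0.38 + 122.5*0.08 + 17.6*0.04 + 122.5*0.05 + 13.5*0.22 + 111.4*0.12 + 7.2*0.04
  = 7.790 + 9.800 + 0.704 + 6.125 + 2.970 + 13.368 + 0.288 = 41.045 m² sabins.
V = 12.9·9.5·3.8 = 465.69 m³.
T = 0.161 V/A = 0.161·465.69/41.045 = 1.827 s.

1.827 sec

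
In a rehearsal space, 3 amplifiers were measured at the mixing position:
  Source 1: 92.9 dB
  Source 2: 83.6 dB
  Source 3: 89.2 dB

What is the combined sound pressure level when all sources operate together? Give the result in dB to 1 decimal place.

94.8 dB

Sum in the linear (power) domain: Σ 10^(Lᵢ/10) = 10^(92.9/10) + 10^(83.6/10) + 10^(89.2/10) = 3.011e+09.
Back to dB: 10·log₁₀ Σ = 94.8 dB.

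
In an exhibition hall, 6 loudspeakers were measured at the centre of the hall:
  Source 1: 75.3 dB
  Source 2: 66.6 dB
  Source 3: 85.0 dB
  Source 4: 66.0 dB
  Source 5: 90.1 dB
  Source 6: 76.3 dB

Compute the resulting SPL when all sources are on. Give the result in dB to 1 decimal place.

91.5 dB

Converting to relative power and adding: 10^(75.3/10) + 10^(66.6/10) + 10^(85.0/10) + 10^(66.0/10) + 10^(90.1/10) + 10^(76.3/10) = 1.425e+09.
L_total = 10·log₁₀(1.425e+09) = 91.5 dB.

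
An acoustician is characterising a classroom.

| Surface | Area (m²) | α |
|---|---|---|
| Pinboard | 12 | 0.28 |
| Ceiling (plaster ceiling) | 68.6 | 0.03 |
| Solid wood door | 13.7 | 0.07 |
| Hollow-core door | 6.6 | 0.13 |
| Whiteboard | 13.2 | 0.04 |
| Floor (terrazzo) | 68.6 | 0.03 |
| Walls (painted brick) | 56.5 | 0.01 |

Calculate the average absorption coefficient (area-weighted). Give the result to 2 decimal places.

0.04

S = Σ Sᵢ = 12 + 68.6 + 13.7 + 6.6 + 13.2 + 68.6 + 56.5 = 239.2 m².
Σ(Sᵢαᵢ) = 12×0.28 + 68.6×0.03 + 13.7×0.07 + 6.6×0.13 + 13.2×0.04 + 68.6×0.03 + 56.5×0.01 = 10.386.
ᾱ = A/S = 0.04.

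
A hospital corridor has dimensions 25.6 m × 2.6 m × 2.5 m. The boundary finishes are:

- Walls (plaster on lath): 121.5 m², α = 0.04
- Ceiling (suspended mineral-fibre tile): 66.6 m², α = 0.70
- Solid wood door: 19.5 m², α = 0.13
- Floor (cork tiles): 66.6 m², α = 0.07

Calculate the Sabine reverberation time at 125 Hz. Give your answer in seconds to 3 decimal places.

Total absorption A = 121.5·0.04 + 66.6·0.70 + 19.5·0.13 + 66.6·0.07
  = 4.860 + 46.620 + 2.535 + 4.662 = 58.677 m² sabins.
Room volume: 166.4 m³.
T = 0.161 V/A = 0.161·166.4/58.677 = 0.457 s.

0.457 s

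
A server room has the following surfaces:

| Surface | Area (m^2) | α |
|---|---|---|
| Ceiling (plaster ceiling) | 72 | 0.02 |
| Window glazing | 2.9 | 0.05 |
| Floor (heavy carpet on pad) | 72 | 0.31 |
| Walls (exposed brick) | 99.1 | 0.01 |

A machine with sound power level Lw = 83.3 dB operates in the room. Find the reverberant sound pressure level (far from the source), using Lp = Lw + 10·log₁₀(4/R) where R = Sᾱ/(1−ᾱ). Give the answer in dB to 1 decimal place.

A = 24.896 sabins; S = 246.0 m^2.
ᾱ = 24.896/246.0 = 0.1012; R = Sᾱ/(1−ᾱ) = 24.896/(1−0.1012) = 27.699 m^2.
Lp = 83.3 + 10·log₁₀(4/27.699) = 83.3 + (-8.40) = 74.9 dB.

74.9 dB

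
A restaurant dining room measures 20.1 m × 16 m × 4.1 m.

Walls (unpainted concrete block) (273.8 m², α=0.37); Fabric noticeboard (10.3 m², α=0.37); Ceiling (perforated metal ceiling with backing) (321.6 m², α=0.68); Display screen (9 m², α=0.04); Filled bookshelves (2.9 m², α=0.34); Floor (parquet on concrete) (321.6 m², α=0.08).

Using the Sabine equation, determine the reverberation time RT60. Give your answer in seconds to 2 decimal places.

0.61 s

A = Σ Sᵢαᵢ = 273.8×0.37 + 10.3×0.37 + 321.6×0.68 + 9×0.04 + 2.9×0.34 + 321.6×0.08 = 350.879 sabins.
Room volume: 1318.56 m³.
RT60 = 0.161 · V / A = 0.161 × 1318.56 / 350.879 = 0.61 s.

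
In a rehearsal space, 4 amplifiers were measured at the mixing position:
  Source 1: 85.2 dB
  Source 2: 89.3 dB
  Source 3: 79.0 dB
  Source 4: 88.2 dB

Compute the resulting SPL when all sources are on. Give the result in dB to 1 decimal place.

92.8 dB

Σ 10^(Lᵢ/10) = 1.922e+09.
L_total = 10·log₁₀(1.922e+09) = 92.8 dB.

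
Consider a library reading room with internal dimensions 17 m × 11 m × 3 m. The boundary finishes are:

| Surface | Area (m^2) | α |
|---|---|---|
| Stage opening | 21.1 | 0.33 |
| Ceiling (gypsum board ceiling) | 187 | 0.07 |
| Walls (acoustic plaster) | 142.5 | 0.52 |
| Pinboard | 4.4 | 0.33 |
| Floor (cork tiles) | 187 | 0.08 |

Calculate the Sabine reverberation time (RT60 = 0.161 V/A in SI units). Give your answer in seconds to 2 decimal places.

Summing Sᵢαᵢ: 6.963 + 13.090 + 74.100 + 1.452 + 14.960 → A = 110.565 sabins.
V = 17·11·3 = 561 m³.
RT60 = 0.161 · V / A = 0.161 × 561 / 110.565 = 0.82 s.

0.82 s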